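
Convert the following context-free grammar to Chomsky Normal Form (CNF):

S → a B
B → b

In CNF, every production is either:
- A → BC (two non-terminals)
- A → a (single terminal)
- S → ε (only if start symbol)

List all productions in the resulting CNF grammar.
The grammar has no ε-productions or unit productions to eliminate.
S → a B has terminal a in a right-hand side of length ≥ 2: introduce T_a → a and use T_a in place of a.
B → b is already in CNF (single terminal) – keep it.
S → a B becomes S → T_a B.
Resulting CNF grammar (3 productions): T_a → a; B → b; S → T_a B

Final answer: T_a → a; B → b; S → T_a B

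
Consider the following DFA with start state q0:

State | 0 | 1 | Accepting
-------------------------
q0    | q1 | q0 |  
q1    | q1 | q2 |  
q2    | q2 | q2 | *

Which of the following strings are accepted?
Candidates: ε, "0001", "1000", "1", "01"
ε: q0; q0 is not accepting → rejected
"0001": q0 → q1 → q1 → q1 → q2; q2 is accepting → accepted
"1000": q0 → q0 → q1 → q1 → q1; q1 is not accepting → rejected
"1": q0 → q0; q0 is not accepting → rejected
"01": q0 → q1 → q2; q2 is accepting → accepted

Final answer: "0001", "01"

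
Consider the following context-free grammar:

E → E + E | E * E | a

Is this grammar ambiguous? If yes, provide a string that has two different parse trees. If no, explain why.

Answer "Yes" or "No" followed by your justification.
Two different leftmost derivations of a + a * a:
  (1) E ⇒ E + E ⇒ a + E ⇒ a + E * E ⇒ a + a * E ⇒ a + a * a   (tree groups a + (a * a))
  (2) E ⇒ E * E ⇒ E + E * E ⇒ a + E * E ⇒ a + a * E ⇒ a + a * a   (tree groups (a + a) * a)
Two distinct leftmost derivations = two distinct parse trees, so the grammar is ambiguous.

Final answer: Yes - the string 'a + a * a' has two distinct leftmost derivations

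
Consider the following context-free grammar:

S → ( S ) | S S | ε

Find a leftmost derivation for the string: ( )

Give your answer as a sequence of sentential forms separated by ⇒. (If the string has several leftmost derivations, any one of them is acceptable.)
Start with S.
Step 1: the leftmost non-terminal is S; apply S → ( S ):  ( S )
Step 2: the leftmost non-terminal is S; apply S → ε:  ( )

Final answer: S ⇒ ( S ) ⇒ ( )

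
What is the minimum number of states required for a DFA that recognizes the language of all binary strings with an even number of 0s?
Language: binary strings with an even number of 0s
Lower bound (Myhill–Nerode): the prefixes ε, 0 are pairwise distinguishable:
  ε vs 0: suffix ε distinguishes them (ε has zero 0s (accepted), 0 has one 0 (rejected))
So any DFA needs at least 2 states.
Upper bound: a DFA with 2 states exists (one state per class above).
Minimum states: 2

Final answer: 2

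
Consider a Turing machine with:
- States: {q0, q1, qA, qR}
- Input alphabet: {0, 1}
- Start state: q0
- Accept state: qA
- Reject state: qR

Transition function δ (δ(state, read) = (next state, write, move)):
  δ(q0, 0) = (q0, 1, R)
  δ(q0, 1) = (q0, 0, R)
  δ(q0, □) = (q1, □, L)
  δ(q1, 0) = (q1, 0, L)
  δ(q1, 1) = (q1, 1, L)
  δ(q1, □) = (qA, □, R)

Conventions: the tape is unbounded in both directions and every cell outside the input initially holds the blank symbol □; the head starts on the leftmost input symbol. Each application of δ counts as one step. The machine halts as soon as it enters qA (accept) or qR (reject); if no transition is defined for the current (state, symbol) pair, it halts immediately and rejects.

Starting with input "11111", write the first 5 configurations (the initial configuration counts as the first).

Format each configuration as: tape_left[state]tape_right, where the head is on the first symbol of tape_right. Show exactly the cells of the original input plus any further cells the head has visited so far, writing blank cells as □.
Step 0: [q0]11111 (head at position 0)
Step 1: δ(q0, 1) = (q0, 0, R)  ⊢  0[q0]1111 (head at position 1)
Step 2: δ(q0, 1) = (q0, 0, R)  ⊢  00[q0]111 (head at position 2)
Step 3: δ(q0, 1) = (q0, 0, R)  ⊢  000[q0]11 (head at position 3)
Step 4: δ(q0, 1) = (q0, 0, R)  ⊢  0000[q0]1 (head at position 4)

Final answer: [q0]11111 ⊢ 0[q0]1111 ⊢ 00[q0]111 ⊢ 000[q0]11 ⊢ 0000[q0]1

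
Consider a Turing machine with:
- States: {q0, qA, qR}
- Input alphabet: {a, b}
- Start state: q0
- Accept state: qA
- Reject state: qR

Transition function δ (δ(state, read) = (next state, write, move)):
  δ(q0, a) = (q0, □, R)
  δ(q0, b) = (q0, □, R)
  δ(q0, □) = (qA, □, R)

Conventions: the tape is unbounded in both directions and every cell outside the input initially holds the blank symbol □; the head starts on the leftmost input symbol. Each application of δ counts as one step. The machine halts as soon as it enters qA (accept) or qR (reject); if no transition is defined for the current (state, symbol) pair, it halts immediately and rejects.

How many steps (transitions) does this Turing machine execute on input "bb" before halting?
Step 0: [q0]bb (head at position 0)
Step 1: δ(q0, b) = (q0, □, R)  ⊢  □[q0]b (head at position 1)
Step 2: δ(q0, b) = (q0, □, R)  ⊢  □□[q0]□ (head at position 2)
Step 3: δ(q0, □) = (qA, □, R)  ⊢  □□□[qA]□ (head at position 3)
The machine is in qA, so it halts and accepts.
Number of transitions executed: 3.

Final answer: 3 steps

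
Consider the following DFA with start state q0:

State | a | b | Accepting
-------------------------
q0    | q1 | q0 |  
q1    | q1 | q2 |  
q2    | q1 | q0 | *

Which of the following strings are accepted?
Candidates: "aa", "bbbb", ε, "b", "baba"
"aa": q0 → q1 → q1; q1 is not accepting → rejected
"bbbb": q0 → q0 → q0 → q0 → q0; q0 is not accepting → rejected
ε: q0; q0 is not accepting → rejected
"b": q0 → q0; q0 is not accepting → rejected
"baba": q0 → q0 → q1 → q2 → q1; q1 is not accepting → rejected

Final answer: None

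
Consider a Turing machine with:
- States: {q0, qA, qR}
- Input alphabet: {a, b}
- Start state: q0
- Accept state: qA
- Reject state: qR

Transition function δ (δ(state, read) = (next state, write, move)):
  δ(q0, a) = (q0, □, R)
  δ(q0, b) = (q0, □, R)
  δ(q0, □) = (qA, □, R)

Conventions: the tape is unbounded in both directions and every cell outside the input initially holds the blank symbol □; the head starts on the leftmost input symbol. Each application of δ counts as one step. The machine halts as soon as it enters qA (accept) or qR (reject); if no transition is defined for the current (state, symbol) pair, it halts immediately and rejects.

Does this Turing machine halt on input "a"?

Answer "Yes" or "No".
Step 0: [q0]a (head at position 0)
Step 1: δ(q0, a) = (q0, □, R)  ⊢  □[q0]□ (head at position 1)
Step 2: δ(q0, □) = (qA, □, R)  ⊢  □□[qA]□ (head at position 2)
The machine is in qA, so it halts and accepts.
It halts after 2 steps.

Final answer: Yes - halts after 2 steps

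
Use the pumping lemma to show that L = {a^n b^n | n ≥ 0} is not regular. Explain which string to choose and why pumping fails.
Language: L = {a^n b^n | n ≥ 0} (equal numbers of a's followed by b's)
Step 1: Assume for contradiction that L is regular, with pumping length p.
Step 2: Choose s = a^p b^p. Then s ∈ L (it has p a's followed by p b's) and |s| ≥ p.
Step 3: Consider any decomposition s = xyz with |xy| ≤ p and |y| > 0. Since |xy| ≤ p and the first p symbols of s are all a's, y = a^k for some k with 1 ≤ k ≤ p.
Step 4: Pumping up (i = 2): xy²z = a^(p+k) b^p, which has more a's than b's, so xy²z ∉ L.
This contradicts the pumping lemma, so L is not regular.

Final answer: Choose s = a^p b^p. Since |xy| ≤ p, y = a^k with k ≥ 1. Then xy²z = a^(p+k) b^p ∉ L.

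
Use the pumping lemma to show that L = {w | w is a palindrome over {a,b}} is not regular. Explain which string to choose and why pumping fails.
Language: L = {w | w is a palindrome over {a,b}} (strings that read the same forwards and backwards)
Step 1: Assume for contradiction that L is regular, with pumping length p.
Step 2: Choose s = a^p b a^p. Then s ∈ L (it reads the same forwards and backwards) and |s| ≥ p.
Step 3: Consider any decomposition s = xyz with |xy| ≤ p and |y| > 0. Since |xy| ≤ p and the first p symbols of s are all a's, y = a^k for some k with 1 ≤ k ≤ p.
Step 4: Pumping up (i = 2): xy²z = a^(p+k) b a^p. Its reverse is a^p b a^(p+k) ≠ a^(p+k) b a^p (the single b is no longer in the middle), so xy²z is not a palindrome and xy²z ∉ L.
This contradicts the pumping lemma, so L is not regular.

Final answer: Choose s = a^p b a^p. Since |xy| ≤ p, y = a^k with k ≥ 1. Then xy²z = a^(p+k) b a^p is not a palindrome, so ∉ L.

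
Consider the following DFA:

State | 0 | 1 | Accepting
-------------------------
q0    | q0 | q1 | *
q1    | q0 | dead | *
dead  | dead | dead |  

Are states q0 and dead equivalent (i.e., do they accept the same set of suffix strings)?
Try the suffix ε (the empty string).
From q0: q0 — accepting.
From dead: dead — not accepting.
The two states disagree on this suffix, so they are not equivalent.

Final answer: No. Distinguishing string: ε (the empty string) - accepted from q0 but not from dead.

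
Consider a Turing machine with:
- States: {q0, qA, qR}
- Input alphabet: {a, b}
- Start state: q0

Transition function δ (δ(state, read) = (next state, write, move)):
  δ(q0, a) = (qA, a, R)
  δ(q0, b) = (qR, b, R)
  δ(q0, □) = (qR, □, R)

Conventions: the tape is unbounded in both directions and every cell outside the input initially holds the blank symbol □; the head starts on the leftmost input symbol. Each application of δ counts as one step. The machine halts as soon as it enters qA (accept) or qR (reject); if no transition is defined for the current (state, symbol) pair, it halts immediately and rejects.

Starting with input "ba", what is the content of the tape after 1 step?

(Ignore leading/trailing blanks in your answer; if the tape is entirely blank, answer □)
Step 0: [q0]ba (head at position 0)
Step 1: δ(q0, b) = (qR, b, R)  ⊢  b[qR]a (head at position 1)
Tape after 1 step (ignoring surrounding blanks): ba

Final answer: Tape: ba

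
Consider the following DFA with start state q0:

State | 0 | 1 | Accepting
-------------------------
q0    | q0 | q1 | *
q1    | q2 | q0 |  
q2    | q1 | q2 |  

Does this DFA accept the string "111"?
Start in q0.
Read '1': q0 → q1
Read '1': q1 → q0
Read '1': q0 → q1
Final state q1 is not accepting, so the string is rejected.

Final answer: No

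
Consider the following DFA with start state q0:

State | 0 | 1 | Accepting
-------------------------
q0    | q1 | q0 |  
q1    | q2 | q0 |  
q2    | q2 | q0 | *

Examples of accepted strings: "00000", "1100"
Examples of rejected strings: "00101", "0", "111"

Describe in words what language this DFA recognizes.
binary strings ending with '00'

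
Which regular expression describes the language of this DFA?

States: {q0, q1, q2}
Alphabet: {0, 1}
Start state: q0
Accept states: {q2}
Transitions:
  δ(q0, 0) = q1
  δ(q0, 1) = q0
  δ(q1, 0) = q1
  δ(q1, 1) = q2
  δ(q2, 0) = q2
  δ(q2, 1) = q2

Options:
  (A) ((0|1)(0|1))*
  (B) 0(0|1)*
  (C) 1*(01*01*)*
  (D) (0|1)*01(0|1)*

Testing sample strings against the DFA:
  '11000' -> rejected
  '1111' -> rejected
  '000' -> rejected
  '001' -> accepted
Checking each option for a counterexample:
  (A) ((0|1)(0|1))*: ε is rejected by the DFA but matches the regex → eliminated
  (B) 0(0|1)*: '0' is rejected by the DFA but matches the regex → eliminated
  (C) 1*(01*01*)*: ε is rejected by the DFA but matches the regex → eliminated
  (D) (0|1)*01(0|1)*: agrees with the DFA on all strings of length ≤ 4
Only (D) (0|1)*01(0|1)* is consistent with the DFA.

Final answer: (D) (0|1)*01(0|1)*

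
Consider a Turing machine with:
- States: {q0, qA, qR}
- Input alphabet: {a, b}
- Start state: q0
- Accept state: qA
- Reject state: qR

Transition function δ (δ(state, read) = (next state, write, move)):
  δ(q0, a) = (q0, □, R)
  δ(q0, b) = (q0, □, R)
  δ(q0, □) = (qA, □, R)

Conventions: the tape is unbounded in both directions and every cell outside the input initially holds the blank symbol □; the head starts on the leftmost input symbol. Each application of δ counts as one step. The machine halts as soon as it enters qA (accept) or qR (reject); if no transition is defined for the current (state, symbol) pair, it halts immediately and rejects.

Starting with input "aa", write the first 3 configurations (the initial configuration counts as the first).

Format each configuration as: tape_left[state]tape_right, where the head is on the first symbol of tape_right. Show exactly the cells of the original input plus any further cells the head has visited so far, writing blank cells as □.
Step 0: [q0]aa (head at position 0)
Step 1: δ(q0, a) = (q0, □, R)  ⊢  □[q0]a (head at position 1)
Step 2: δ(q0, a) = (q0, □, R)  ⊢  □□[q0]□ (head at position 2)

Final answer: [q0]aa ⊢ □[q0]a ⊢ □□[q0]□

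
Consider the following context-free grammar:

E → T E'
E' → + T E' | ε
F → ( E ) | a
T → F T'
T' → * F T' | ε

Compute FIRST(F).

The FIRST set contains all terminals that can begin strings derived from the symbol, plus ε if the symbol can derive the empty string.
FIRST(F): F → ( E ) contributes '(' and F → a contributes 'a', so FIRST(F) = {(, a}. F is not nullable.

Final answer: {(, a}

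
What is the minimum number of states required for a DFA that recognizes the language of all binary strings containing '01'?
Language: binary strings containing '01'
Lower bound (Myhill–Nerode): the prefixes ε, 0, 01 are pairwise distinguishable:
  ε vs 01: suffix ε distinguishes them (ε is rejected, 01 is accepted)
  0 vs 01: suffix ε distinguishes them (0 is rejected, 01 is accepted)
  ε vs 0: suffix 1 distinguishes them (ε·1 = 1 is rejected, 0·1 = 01 is accepted)
So any DFA needs at least 3 states.
Upper bound: a DFA with 3 states exists (one state per class above: 'no progress', 'last symbol 0', and 'seen 01' (accepting sink)).
Minimum states: 3

Final answer: 3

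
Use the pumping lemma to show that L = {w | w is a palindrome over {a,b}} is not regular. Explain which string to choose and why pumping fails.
Language: L = {w | w is a palindrome over {a,b}} (strings that read the same forwards and backwards)
Step 1: Assume for contradiction that L is regular, with pumping length p.
Step 2: Choose s = a^p b a^p. Then s ∈ L (it reads the same forwards and backwards) and |s| ≥ p.
Step 3: Consider any decomposition s = xyz with |xy| ≤ p and |y| > 0. Since |xy| ≤ p and the first p symbols of s are all a's, y = a^k for some k with 1 ≤ k ≤ p.
Step 4: Pumping up (i = 2): xy²z = a^(p+k) b a^p. Its reverse is a^p b a^(p+k) ≠ a^(p+k) b a^p (the single b is no longer in the middle), so xy²z is not a palindrome and xy²z ∉ L.
This contradicts the pumping lemma, so L is not regular.

Final answer: Choose s = a^p b a^p. Since |xy| ≤ p, y = a^k with k ≥ 1. Then xy²z = a^(p+k) b a^p is not a palindrome, so ∉ L.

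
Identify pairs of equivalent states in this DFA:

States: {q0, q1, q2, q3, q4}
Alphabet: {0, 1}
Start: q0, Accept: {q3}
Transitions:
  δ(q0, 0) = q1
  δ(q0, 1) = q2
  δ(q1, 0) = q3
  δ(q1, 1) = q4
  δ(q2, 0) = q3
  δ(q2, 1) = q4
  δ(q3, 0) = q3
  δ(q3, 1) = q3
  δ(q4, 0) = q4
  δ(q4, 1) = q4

Using the table-filling algorithm:
Round 0 – mark pairs where exactly one state is accepting: (q0,q3), (q1,q3), (q2,q3), (q3,q4)
Round 1 – newly marked: (q0,q1) [on 0: q1 vs q3, already marked]; (q0,q2) [on 0: q1 vs q3, already marked]; (q1,q4) [on 0: q3 vs q4, already marked]; (q2,q4) [on 0: q3 vs q4, already marked]
Round 2 – newly marked: (q0,q4) [on 0: q1 vs q4, already marked]
No further pairs can be marked.
(q1, q2) unmarked: δ(q1,0)=q3, δ(q2,0)=q3; δ(q1,1)=q4, δ(q2,1)=q4 → equivalent
Equivalent pairs: (q1, q2)

Final answer: Equivalent pairs: (q1, q2)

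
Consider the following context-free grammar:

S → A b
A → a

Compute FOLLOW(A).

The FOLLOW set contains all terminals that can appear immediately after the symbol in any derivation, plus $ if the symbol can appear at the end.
A occurs only in S → A b, where it is immediately followed by the terminal b. So FOLLOW(A) = {b}.

Final answer: {b}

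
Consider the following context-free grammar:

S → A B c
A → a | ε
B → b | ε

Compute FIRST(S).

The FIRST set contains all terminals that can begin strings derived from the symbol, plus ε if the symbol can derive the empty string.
FIRST(A) = {a, ε} (A → a | ε) and FIRST(B) = {b, ε} (B → b | ε).
For S → A B c: add FIRST(A) minus ε = {a}; A is nullable, so also add FIRST(B) minus ε = {b}; B is nullable too, so also add FIRST(c) = {c}. The terminal c is never erased, so S is not nullable and ε is not included.
FIRST(S) = {a, b, c}.

Final answer: {a, b, c}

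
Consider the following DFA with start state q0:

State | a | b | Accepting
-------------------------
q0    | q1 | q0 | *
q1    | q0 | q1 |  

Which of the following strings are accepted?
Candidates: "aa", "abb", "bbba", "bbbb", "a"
"aa": q0 → q1 → q0; q0 is accepting → accepted
"abb": q0 → q1 → q1 → q1; q1 is not accepting → rejected
"bbba": q0 → q0 → q0 → q0 → q1; q1 is not accepting → rejected
"bbbb": q0 → q0 → q0 → q0 → q0; q0 is accepting → accepted
"a": q0 → q1; q1 is not accepting → rejected

Final answer: "aa", "bbbb"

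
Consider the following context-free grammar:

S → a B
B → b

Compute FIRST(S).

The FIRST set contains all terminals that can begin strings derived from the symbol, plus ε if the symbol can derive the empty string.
S has the single production S → a B, whose right-hand side begins with the terminal a. So FIRST(S) = {a}.

Final answer: {a}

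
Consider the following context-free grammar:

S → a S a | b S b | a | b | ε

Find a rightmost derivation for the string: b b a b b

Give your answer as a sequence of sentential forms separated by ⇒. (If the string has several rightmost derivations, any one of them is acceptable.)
Start with S.
Step 1: the rightmost non-terminal is S; apply S → b S b:  b S b
Step 2: the rightmost non-terminal is S; apply S → b S b:  b b S b b
Step 3: the rightmost non-terminal is S; apply S → a:  b b a b b

Final answer: S ⇒ b S b ⇒ b b S b b ⇒ b b a b b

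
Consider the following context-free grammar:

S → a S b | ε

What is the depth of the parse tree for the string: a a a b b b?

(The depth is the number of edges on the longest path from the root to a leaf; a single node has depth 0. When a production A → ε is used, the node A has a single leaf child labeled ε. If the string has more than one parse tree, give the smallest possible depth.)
The only parse tree applies S → a S b 3 times (once per matching a…b pair) and then S → ε.
The S nodes sit at depths 0, 1, …, 3; the innermost S (depth 3) has the single child ε at depth 4.
The terminal leaves a, b are at depths 1..3, so the longest root-to-leaf path is S → S → … → S → ε with 4 edges.
Depth = 4.

Final answer: 4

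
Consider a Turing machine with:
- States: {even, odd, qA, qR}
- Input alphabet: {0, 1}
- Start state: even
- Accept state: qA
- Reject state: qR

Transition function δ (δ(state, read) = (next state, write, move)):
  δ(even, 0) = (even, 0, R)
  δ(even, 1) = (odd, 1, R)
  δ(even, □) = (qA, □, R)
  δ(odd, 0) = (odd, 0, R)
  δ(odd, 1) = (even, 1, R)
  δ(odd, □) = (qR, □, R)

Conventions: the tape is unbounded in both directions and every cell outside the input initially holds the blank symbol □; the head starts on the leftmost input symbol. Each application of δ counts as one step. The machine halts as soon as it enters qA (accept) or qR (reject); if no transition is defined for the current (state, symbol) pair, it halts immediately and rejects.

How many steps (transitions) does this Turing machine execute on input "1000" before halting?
Step 0: [even]1000 (head at position 0)
Step 1: δ(even, 1) = (odd, 1, R)  ⊢  1[odd]000 (head at position 1)
Step 2: δ(odd, 0) = (odd, 0, R)  ⊢  10[odd]00 (head at position 2)
Step 3: δ(odd, 0) = (odd, 0, R)  ⊢  100[odd]0 (head at position 3)
Step 4: δ(odd, 0) = (odd, 0, R)  ⊢  1000[odd]□ (head at position 4)
Step 5: δ(odd, □) = (qR, □, R)  ⊢  1000□[qR]□ (head at position 5)
The machine is in qR, so it halts and rejects.
Number of transitions executed: 5.

Final answer: 5 steps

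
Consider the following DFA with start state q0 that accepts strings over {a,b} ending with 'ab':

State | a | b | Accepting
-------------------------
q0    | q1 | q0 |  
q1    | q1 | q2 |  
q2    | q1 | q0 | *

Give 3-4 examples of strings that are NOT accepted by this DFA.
Any strings that end in a non-accepting state work; for example:
"b": q0 → q0; q0 is not accepting → rejected
"aa": q0 → q1 → q1; q1 is not accepting → rejected
"abba": q0 → q1 → q2 → q0 → q1; q1 is not accepting → rejected
"abbb": q0 → q1 → q2 → q0 → q0; q0 is not accepting → rejected

Final answer: "b", "aa", "abba", "abbb"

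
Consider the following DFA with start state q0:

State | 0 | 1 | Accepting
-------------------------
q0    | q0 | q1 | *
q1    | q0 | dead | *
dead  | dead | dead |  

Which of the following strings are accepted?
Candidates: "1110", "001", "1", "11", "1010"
"1110": q0 → q1 → dead → dead → dead; dead is not accepting → rejected
"001": q0 → q0 → q0 → q1; q1 is accepting → accepted
"1": q0 → q1; q1 is accepting → accepted
"11": q0 → q1 → dead; dead is not accepting → rejected
"1010": q0 → q1 → q0 → q1 → q0; q0 is accepting → accepted

Final answer: "001", "1", "1010"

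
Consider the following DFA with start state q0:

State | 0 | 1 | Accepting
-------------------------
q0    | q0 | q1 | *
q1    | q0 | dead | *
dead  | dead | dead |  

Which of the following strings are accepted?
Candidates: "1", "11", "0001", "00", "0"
"1": q0 → q1; q1 is accepting → accepted
"11": q0 → q1 → dead; dead is not accepting → rejected
"0001": q0 → q0 → q0 → q0 → q1; q1 is accepting → accepted
"00": q0 → q0 → q0; q0 is accepting → accepted
"0": q0 → q0; q0 is accepting → accepted

Final answer: "1", "0001", "00", "0"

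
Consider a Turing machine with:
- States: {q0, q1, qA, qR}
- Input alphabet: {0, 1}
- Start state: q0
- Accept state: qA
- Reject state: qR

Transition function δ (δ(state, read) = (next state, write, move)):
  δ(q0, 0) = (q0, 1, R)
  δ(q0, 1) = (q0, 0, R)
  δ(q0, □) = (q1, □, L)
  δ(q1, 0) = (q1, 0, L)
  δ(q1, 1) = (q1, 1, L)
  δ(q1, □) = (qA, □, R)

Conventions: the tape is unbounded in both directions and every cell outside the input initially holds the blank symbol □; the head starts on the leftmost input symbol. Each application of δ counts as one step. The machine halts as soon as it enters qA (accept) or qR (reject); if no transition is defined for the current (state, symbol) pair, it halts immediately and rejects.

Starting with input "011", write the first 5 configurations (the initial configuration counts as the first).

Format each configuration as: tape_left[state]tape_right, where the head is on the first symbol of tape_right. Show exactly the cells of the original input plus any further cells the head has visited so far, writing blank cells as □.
Step 0: [q0]011 (head at position 0)
Step 1: δ(q0, 0) = (q0, 1, R)  ⊢  1[q0]11 (head at position 1)
Step 2: δ(q0, 1) = (q0, 0, R)  ⊢  10[q0]1 (head at position 2)
Step 3: δ(q0, 1) = (q0, 0, R)  ⊢  100[q0]□ (head at position 3)
Step 4: δ(q0, □) = (q1, □, L)  ⊢  10[q1]0□ (head at position 2)

Final answer: [q0]011 ⊢ 1[q0]11 ⊢ 10[q0]1 ⊢ 100[q0]□ ⊢ 10[q1]0□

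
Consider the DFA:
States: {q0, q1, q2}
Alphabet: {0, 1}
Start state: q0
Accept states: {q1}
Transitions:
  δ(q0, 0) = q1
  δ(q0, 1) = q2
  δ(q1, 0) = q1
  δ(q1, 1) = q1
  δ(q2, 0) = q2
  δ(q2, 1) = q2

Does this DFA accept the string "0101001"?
Processing string "0101001":
  q0 --0--> q1
  q1 --1--> q1
  q1 --0--> q1
  q1 --1--> q1
  q1 --0--> q1
  q1 --0--> q1
  q1 --1--> q1
Final state: q1
Accept states: {q1}
q1 is an accept state, so the string is accepted.

Final answer: Yes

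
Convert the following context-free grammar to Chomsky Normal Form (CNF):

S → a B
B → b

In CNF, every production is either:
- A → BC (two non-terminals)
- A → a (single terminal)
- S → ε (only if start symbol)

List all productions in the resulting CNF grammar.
The grammar has no ε-productions or unit productions to eliminate.
S → a B has terminal a in a right-hand side of length ≥ 2: introduce T_a → a and use T_a in place of a.
B → b is already in CNF (single terminal) – keep it.
S → a B becomes S → T_a B.
Resulting CNF grammar (3 productions): T_a → a; B → b; S → T_a B

Final answer: T_a → a; B → b; S → T_a B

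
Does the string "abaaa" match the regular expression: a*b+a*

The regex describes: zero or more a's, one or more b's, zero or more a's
Yes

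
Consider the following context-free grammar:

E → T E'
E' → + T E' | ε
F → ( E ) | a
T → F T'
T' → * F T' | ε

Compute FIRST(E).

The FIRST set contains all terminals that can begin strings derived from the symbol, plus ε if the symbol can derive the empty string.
FIRST(F): F → ( E ) contributes '(' and F → a contributes 'a', so FIRST(F) = {(, a}. F is not nullable.
FIRST(T): T → F T' begins with F, and F is not nullable, so FIRST(T) = FIRST(F) = {(, a}.
FIRST(E): E → T E' begins with T, and T is not nullable, so FIRST(E) = FIRST(T) = {(, a}.

Final answer: {(, a}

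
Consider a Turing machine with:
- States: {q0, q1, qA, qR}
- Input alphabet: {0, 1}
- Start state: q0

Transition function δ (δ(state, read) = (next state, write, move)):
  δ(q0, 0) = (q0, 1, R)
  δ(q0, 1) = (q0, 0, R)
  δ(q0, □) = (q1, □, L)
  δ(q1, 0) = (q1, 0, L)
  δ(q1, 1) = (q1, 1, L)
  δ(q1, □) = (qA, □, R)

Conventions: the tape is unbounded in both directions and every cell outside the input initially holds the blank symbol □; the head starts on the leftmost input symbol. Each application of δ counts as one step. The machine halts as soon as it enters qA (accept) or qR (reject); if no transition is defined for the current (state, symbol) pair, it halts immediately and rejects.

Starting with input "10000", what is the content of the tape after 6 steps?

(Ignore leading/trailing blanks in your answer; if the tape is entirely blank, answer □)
Step 0: [q0]10000 (head at position 0)
Step 1: δ(q0, 1) = (q0, 0, R)  ⊢  0[q0]0000 (head at position 1)
Step 2: δ(q0, 0) = (q0, 1, R)  ⊢  01[q0]000 (head at position 2)
Step 3: δ(q0, 0) = (q0, 1, R)  ⊢  011[q0]00 (head at position 3)
Step 4: δ(q0, 0) = (q0, 1, R)  ⊢  0111[q0]0 (head at position 4)
Step 5: δ(q0, 0) = (q0, 1, R)  ⊢  01111[q0]□ (head at position 5)
Step 6: δ(q0, □) = (q1, □, L)  ⊢  0111[q1]1□ (head at position 4)
Tape after 6 steps (ignoring surrounding blanks): 01111

Final answer: Tape: 01111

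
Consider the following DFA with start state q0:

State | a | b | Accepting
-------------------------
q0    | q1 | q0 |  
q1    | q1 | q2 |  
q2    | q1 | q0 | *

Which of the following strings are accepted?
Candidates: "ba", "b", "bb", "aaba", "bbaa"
"ba": q0 → q0 → q1; q1 is not accepting → rejected
"b": q0 → q0; q0 is not accepting → rejected
"bb": q0 → q0 → q0; q0 is not accepting → rejected
"aaba": q0 → q1 → q1 → q2 → q1; q1 is not accepting → rejected
"bbaa": q0 → q0 → q0 → q1 → q1; q1 is not accepting → rejected

Final answer: None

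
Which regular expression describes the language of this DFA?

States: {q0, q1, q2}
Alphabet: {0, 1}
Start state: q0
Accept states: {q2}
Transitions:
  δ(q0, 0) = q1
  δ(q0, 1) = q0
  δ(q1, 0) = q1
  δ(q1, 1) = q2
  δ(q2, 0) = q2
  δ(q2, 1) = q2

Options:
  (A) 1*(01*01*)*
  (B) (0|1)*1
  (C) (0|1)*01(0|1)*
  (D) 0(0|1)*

Testing sample strings against the DFA:
  '000' -> rejected
  '10' -> rejected
  '0100' -> accepted
  '1101' -> accepted
Checking each option for a counterexample:
  (A) 1*(01*01*)*: ε is rejected by the DFA but matches the regex → eliminated
  (B) (0|1)*1: '1' is rejected by the DFA but matches the regex → eliminated
  (C) (0|1)*01(0|1)*: agrees with the DFA on all strings of length ≤ 4
  (D) 0(0|1)*: '0' is rejected by the DFA but matches the regex → eliminated
Only (C) (0|1)*01(0|1)* is consistent with the DFA.

Final answer: (C) (0|1)*01(0|1)*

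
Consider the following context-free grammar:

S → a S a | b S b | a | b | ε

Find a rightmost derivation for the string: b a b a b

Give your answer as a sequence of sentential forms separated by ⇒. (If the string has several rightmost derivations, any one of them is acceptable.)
Start with S.
Step 1: the rightmost non-terminal is S; apply S → b S b:  b S b
Step 2: the rightmost non-terminal is S; apply S → a S a:  b a S a b
Step 3: the rightmost non-terminal is S; apply S → b:  b a b a b

Final answer: S ⇒ b S b ⇒ b a S a b ⇒ b a b a b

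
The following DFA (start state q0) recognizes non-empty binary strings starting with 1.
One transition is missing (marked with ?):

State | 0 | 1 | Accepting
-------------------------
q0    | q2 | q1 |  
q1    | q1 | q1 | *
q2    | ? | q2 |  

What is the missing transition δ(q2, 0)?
q2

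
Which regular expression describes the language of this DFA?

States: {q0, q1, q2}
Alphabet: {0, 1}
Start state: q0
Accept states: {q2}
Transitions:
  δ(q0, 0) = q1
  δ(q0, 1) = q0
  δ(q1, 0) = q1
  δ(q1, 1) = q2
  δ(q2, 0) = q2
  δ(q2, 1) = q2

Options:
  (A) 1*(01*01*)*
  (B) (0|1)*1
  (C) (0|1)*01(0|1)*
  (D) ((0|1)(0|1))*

Testing sample strings against the DFA:
  '1000' -> rejected
  '1100' -> rejected
  '101' -> accepted
  '00' -> rejected
Checking each option for a counterexample:
  (A) 1*(01*01*)*: ε is rejected by the DFA but matches the regex → eliminated
  (B) (0|1)*1: '1' is rejected by the DFA but matches the regex → eliminated
  (C) (0|1)*01(0|1)*: agrees with the DFA on all strings of length ≤ 4
  (D) ((0|1)(0|1))*: ε is rejected by the DFA but matches the regex → eliminated
Only (C) (0|1)*01(0|1)* is consistent with the DFA.

Final answer: (C) (0|1)*01(0|1)*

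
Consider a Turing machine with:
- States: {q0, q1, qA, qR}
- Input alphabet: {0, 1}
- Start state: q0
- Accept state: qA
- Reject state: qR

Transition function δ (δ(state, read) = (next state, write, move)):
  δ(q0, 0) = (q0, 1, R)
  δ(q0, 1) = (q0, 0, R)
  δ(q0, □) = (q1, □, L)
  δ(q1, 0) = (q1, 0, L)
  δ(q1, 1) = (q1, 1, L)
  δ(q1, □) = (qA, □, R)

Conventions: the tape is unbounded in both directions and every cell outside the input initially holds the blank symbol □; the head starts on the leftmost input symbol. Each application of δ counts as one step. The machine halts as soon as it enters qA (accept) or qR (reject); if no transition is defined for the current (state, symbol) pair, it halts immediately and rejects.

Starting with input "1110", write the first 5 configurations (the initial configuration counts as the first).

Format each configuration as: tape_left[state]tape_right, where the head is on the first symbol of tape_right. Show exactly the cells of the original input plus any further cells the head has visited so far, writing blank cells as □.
Step 0: [q0]1110 (head at position 0)
Step 1: δ(q0, 1) = (q0, 0, R)  ⊢  0[q0]110 (head at position 1)
Step 2: δ(q0, 1) = (q0, 0, R)  ⊢  00[q0]10 (head at position 2)
Step 3: δ(q0, 1) = (q0, 0, R)  ⊢  000[q0]0 (head at position 3)
Step 4: δ(q0, 0) = (q0, 1, R)  ⊢  0001[q0]□ (head at position 4)

Final answer: [q0]1110 ⊢ 0[q0]110 ⊢ 00[q0]10 ⊢ 000[q0]0 ⊢ 0001[q0]□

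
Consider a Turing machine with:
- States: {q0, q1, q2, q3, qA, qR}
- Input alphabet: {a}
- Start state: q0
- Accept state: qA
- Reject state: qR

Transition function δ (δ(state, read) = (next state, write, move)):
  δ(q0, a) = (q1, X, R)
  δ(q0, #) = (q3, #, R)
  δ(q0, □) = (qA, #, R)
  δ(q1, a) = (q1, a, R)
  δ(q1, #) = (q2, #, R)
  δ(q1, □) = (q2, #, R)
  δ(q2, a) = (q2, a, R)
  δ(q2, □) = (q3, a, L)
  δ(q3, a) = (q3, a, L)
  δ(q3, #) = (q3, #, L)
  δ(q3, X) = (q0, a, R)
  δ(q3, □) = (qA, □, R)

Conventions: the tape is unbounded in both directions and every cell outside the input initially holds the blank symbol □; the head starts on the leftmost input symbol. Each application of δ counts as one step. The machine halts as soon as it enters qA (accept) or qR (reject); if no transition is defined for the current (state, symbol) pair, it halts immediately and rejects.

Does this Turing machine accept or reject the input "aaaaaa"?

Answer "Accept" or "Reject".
Trace (configuration after each step, as tape_left[state]tape_right with head position):
Step 0: [q0]aaaaaa (head at position 0)
Step 1: X[q1]aaaaa (head 1)
Step 2: Xa[q1]aaaa (head 2)
Step 3: Xaa[q1]aaa (head 3)
Step 4: Xaaa[q1]aa (head 4)
Step 5: Xaaaa[q1]a (head 5)
Step 6: Xaaaaa[q1]□ (head 6)
Step 7: Xaaaaa#[q2]□ (head 7)
Step 8: Xaaaaa[q3]#a (head 6)
Step 9: Xaaaa[q3]a#a (head 5)
Step 10: Xaaa[q3]aa#a (head 4)
Step 11: Xaa[q3]aaa#a (head 3)
Step 12: Xa[q3]aaaa#a (head 2)
Step 13: X[q3]aaaaa#a (head 1)
Step 14: [q3]Xaaaaa#a (head 0)
Step 15: a[q0]aaaaa#a (head 1)
Step 16: aX[q1]aaaa#a (head 2)
Step 17: aXa[q1]aaa#a (head 3)
Step 18: aXaa[q1]aa#a (head 4)
Step 19: aXaaa[q1]a#a (head 5)
Step 20: aXaaaa[q1]#a (head 6)
Step 21: aXaaaa#[q2]a (head 7)
Step 22: aXaaaa#a[q2]□ (head 8)
Step 23: aXaaaa#[q3]aa (head 7)
Step 24: aXaaaa[q3]#aa (head 6)
Step 25: aXaaa[q3]a#aa (head 5)
Step 26: aXaa[q3]aa#aa (head 4)
Step 27: aXa[q3]aaa#aa (head 3)
Step 28: aX[q3]aaaa#aa (head 2)
Step 29: a[q3]Xaaaa#aa (head 1)
Step 30: aa[q0]aaaa#aa (head 2)
Step 31: aaX[q1]aaa#aa (head 3)
Step 32: aaXa[q1]aa#aa (head 4)
Step 33: aaXaa[q1]a#aa (head 5)
Step 34: aaXaaa[q1]#aa (head 6)
Step 35: aaXaaa#[q2]aa (head 7)
Step 36: aaXaaa#a[q2]a (head 8)
Step 37: aaXaaa#aa[q2]□ (head 9)
Step 38: aaXaaa#a[q3]aa (head 8)
Step 39: aaXaaa#[q3]aaa (head 7)
Step 40: aaXaaa[q3]#aaa (head 6)
Step 41: aaXaa[q3]a#aaa (head 5)
Step 42: aaXa[q3]aa#aaa (head 4)
Step 43: aaX[q3]aaa#aaa (head 3)
Step 44: aa[q3]Xaaa#aaa (head 2)
Step 45: aaa[q0]aaa#aaa (head 3)
Step 46: aaaX[q1]aa#aaa (head 4)
Step 47: aaaXa[q1]a#aaa (head 5)
Step 48: aaaXaa[q1]#aaa (head 6)
Step 49: aaaXaa#[q2]aaa (head 7)
Step 50: aaaXaa#a[q2]aa (head 8)
Step 51: aaaXaa#aa[q2]a (head 9)
Step 52: aaaXaa#aaa[q2]□ (head 10)
Step 53: aaaXaa#aa[q3]aa (head 9)
Step 54: aaaXaa#a[q3]aaa (head 8)
Step 55: aaaXaa#[q3]aaaa (head 7)
Step 56: aaaXaa[q3]#aaaa (head 6)
Step 57: aaaXa[q3]a#aaaa (head 5)
Step 58: aaaX[q3]aa#aaaa (head 4)
Step 59: aaa[q3]Xaa#aaaa (head 3)
Step 60: aaaa[q0]aa#aaaa (head 4)
Step 61: aaaaX[q1]a#aaaa (head 5)
Step 62: aaaaXa[q1]#aaaa (head 6)
Step 63: aaaaXa#[q2]aaaa (head 7)
Step 64: aaaaXa#a[q2]aaa (head 8)
Step 65: aaaaXa#aa[q2]aa (head 9)
Step 66: aaaaXa#aaa[q2]a (head 10)
Step 67: aaaaXa#aaaa[q2]□ (head 11)
Step 68: aaaaXa#aaa[q3]aa (head 10)
Step 69: aaaaXa#aa[q3]aaa (head 9)
Step 70: aaaaXa#a[q3]aaaa (head 8)
Step 71: aaaaXa#[q3]aaaaa (head 7)
Step 72: aaaaXa[q3]#aaaaa (head 6)
Step 73: aaaaX[q3]a#aaaaa (head 5)
Step 74: aaaa[q3]Xa#aaaaa (head 4)
Step 75: aaaaa[q0]a#aaaaa (head 5)
Step 76: aaaaaX[q1]#aaaaa (head 6)
Step 77: aaaaaX#[q2]aaaaa (head 7)
Step 78: aaaaaX#a[q2]aaaa (head 8)
Step 79: aaaaaX#aa[q2]aaa (head 9)
Step 80: aaaaaX#aaa[q2]aa (head 10)
Step 81: aaaaaX#aaaa[q2]a (head 11)
Step 82: aaaaaX#aaaaa[q2]□ (head 12)
Step 83: aaaaaX#aaaa[q3]aa (head 11)
Step 84: aaaaaX#aaa[q3]aaa (head 10)
Step 85: aaaaaX#aa[q3]aaaa (head 9)
Step 86: aaaaaX#a[q3]aaaaa (head 8)
Step 87: aaaaaX#[q3]aaaaaa (head 7)
Step 88: aaaaaX[q3]#aaaaaa (head 6)
Step 89: aaaaa[q3]X#aaaaaa (head 5)
Step 90: aaaaaa[q0]#aaaaaa (head 6)
Step 91: aaaaaa#[q3]aaaaaa (head 7)
Step 92: aaaaaa[q3]#aaaaaa (head 6)
Step 93: aaaaa[q3]a#aaaaaa (head 5)
Step 94: aaaa[q3]aa#aaaaaa (head 4)
Step 95: aaa[q3]aaa#aaaaaa (head 3)
Step 96: aa[q3]aaaa#aaaaaa (head 2)
Step 97: a[q3]aaaaa#aaaaaa (head 1)
Step 98: [q3]aaaaaa#aaaaaa (head 0)
Step 99: [q3]□aaaaaa#aaaaaa (head -1)
Step 100: □[qA]aaaaaa#aaaaaa (head 0)
The machine is in qA, so it halts and accepts.

Final answer: Accept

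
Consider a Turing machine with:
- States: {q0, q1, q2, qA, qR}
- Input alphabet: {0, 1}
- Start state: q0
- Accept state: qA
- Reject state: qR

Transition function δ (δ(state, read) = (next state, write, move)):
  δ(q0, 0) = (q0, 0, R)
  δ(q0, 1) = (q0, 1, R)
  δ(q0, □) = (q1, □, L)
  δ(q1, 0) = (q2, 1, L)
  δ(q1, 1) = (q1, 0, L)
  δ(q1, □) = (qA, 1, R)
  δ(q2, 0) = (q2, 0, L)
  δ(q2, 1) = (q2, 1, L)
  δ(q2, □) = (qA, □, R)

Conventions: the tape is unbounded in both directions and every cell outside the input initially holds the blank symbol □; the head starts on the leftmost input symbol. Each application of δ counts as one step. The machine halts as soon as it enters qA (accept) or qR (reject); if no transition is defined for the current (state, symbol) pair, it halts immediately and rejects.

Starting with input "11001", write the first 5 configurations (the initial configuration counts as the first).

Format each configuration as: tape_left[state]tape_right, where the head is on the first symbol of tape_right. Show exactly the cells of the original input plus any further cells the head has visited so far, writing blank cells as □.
Step 0: [q0]11001 (head at position 0)
Step 1: δ(q0, 1) = (q0, 1, R)  ⊢  1[q0]1001 (head at position 1)
Step 2: δ(q0, 1) = (q0, 1, R)  ⊢  11[q0]001 (head at position 2)
Step 3: δ(q0, 0) = (q0, 0, R)  ⊢  110[q0]01 (head at position 3)
Step 4: δ(q0, 0) = (q0, 0, R)  ⊢  1100[q0]1 (head at position 4)

Final answer: [q0]11001 ⊢ 1[q0]1001 ⊢ 11[q0]001 ⊢ 110[q0]01 ⊢ 1100[q0]1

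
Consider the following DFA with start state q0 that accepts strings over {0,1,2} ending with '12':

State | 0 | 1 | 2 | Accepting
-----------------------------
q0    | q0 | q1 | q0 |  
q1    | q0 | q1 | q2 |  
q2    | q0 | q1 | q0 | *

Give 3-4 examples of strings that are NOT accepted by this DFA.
Any strings that end in a non-accepting state work; for example:
"0011": q0 → q0 → q0 → q1 → q1; q1 is not accepting → rejected
"0020": q0 → q0 → q0 → q0 → q0; q0 is not accepting → rejected
"0110": q0 → q0 → q1 → q1 → q0; q0 is not accepting → rejected
"0121": q0 → q0 → q1 → q2 → q1; q1 is not accepting → rejected

Final answer: "0011", "0020", "0110", "0121"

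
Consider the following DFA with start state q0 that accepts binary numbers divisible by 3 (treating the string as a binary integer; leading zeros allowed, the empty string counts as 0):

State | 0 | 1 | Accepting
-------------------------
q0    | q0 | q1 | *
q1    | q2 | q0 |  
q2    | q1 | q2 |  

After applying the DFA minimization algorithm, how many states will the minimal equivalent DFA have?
All 3 states are reachable from q0, so none can be removed as unreachable.
Table-filling: first mark every (accepting, non-accepting) pair as distinguishable (accepting: {q0}; non-accepting: {q1, q2}).
Round 1: (q1, q2) on '1' go to q0 and q2, already distinguishable → mark.
Every pair of states is distinguishable, so the DFA is already minimal.
Equivalence classes: {q0}, {q1}, {q2} → 3 states.

Final answer: 3 states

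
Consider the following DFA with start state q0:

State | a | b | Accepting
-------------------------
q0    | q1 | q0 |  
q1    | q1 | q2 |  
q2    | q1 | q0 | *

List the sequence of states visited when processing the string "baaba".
q0 → q0 → q1 → q1 → q2 → q1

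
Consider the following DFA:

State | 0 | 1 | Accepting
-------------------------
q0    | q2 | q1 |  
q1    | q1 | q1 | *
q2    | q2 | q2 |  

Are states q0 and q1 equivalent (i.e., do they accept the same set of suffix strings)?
Try the suffix ε (the empty string).
From q0: q0 — not accepting.
From q1: q1 — accepting.
The two states disagree on this suffix, so they are not equivalent.

Final answer: No. Distinguishing string: ε (the empty string) - accepted from q1 but not from q0.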